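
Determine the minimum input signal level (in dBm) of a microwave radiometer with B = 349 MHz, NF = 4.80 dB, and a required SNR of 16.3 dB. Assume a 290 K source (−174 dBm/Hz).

−67.5 dBm

Sensitivity = −174 + 10 log₁₀(B) + NF + SNR_min
= −174 + 85.43 + 4.80 + 16.3
= −67.47 dBm → −67.5 dBm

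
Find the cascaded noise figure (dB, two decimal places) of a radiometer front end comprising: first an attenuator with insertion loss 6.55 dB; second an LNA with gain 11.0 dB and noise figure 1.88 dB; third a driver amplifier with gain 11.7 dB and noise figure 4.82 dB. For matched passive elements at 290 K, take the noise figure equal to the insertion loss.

8.86 dB

Convert to linear (a loss of L dB is a gain of −L dB): F_i = 10^(NF_i/10), G_i = 10^(G_i,dB/10)
  Stage 1: F_1 = 10^(6.55/10) = 4.519, G_1 = 10^(−6.55/10) = 0.2213
  Stage 2: F_2 = 10^(1.88/10) = 1.542, G_2 = 10^(11.0/10) = 12.59
  Stage 3: F_3 = 10^(4.82/10) = 3.034, G_3 = 10^(11.7/10) = 14.79
Friis cascade:
  F = 4.519 + (1.542 − 1)/0.2213 + (3.034 − 1)/2.786 = 7.696
NF = 10 log₁₀(7.696) = 8.86 dB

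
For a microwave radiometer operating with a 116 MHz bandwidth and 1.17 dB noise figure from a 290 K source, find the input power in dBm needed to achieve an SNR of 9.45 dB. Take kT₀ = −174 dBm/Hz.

Sensitivity = −174 + 10 log₁₀(B) + NF + SNR_min
= −174 + 80.64 + 1.17 + 9.45
= −82.74 dBm → −82.7 dBm

−82.7 dBm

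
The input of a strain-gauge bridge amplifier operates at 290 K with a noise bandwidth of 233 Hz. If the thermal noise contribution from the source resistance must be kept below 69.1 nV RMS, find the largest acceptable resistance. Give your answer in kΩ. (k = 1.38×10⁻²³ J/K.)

Johnson–Nyquist: V_n = √(4kTRB) ⇒ R = V_n² / (4kTB)
4kTB = 4 × 1.38×10⁻²³ × 290 × 2.33×10² = 3.73×10⁻¹⁸
R = (6.91×10⁻⁸)² / 3.73×10⁻¹⁸ = 1.28×10³ Ω = 1.28 kΩ

1.28 kΩ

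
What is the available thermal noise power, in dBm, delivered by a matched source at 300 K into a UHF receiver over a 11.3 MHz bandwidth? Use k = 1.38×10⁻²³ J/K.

−103.3 dBm

P_n = kTB = 1.38×10⁻²³ × 300 × 1.13×10⁷ = 4.68×10⁻¹⁴ W
In dBm: 10 log₁₀(4.68×10⁻¹⁴ / 10⁻³) = −103.3 dBm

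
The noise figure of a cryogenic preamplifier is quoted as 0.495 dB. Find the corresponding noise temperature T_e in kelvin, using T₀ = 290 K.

35.0 K

F = 10^(0.495/10) = 1.12073
T_e = (F − 1)·T₀ = (1.12073 − 1) × 290 = 35.0 K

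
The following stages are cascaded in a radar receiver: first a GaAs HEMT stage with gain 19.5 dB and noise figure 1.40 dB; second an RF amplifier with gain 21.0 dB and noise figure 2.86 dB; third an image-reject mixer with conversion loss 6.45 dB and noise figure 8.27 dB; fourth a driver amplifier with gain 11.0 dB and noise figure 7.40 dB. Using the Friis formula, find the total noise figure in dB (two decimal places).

Convert to linear (a loss of L dB is a gain of −L dB): F_i = 10^(NF_i/10), G_i = 10^(G_i,dB/10)
  Stage 1: F_1 = 10^(1.40/10) = 1.380, G_1 = 10^(19.5/10) = 89.13
  Stage 2: F_2 = 10^(2.86/10) = 1.932, G_2 = 10^(21.0/10) = 125.9
  Stage 3: F_3 = 10^(8.27/10) = 6.714, G_3 = 10^(−6.45/10) = 0.2265
  Stage 4: F_4 = 10^(7.40/10) = 5.495, G_4 = 10^(11.0/10) = 12.59
Friis cascade:
  F = 1.380 + (1.932 − 1)/89.13 + (6.714 − 1)/1.122×10⁴ + (5.495 − 1)/2541 = 1.393
NF = 10 log₁₀(1.393) = 1.44 dB

1.44 dB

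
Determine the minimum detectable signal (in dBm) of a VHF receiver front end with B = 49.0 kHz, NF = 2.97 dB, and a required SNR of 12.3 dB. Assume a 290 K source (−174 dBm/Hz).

−111.8 dBm

Sensitivity = −174 + 10 log₁₀(B) + NF + SNR_min
= −174 + 46.9 + 2.97 + 12.3
= −111.83 dBm → −111.8 dBm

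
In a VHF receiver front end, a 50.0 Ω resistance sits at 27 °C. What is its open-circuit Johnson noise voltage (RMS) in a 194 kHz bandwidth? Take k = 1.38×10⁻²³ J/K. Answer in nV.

401 nV

T = 27 °C + 273.15 = 300.15 K
V_n = √(4kTRB)
4kTRB = 4 × 1.38×10⁻²³ × 300.15 × 5.00×10¹ × 1.94×10⁵ = 1.61×10⁻¹³ V²
V_n = √(1.61×10⁻¹³) = 4.01×10⁻⁷ V = 401 nV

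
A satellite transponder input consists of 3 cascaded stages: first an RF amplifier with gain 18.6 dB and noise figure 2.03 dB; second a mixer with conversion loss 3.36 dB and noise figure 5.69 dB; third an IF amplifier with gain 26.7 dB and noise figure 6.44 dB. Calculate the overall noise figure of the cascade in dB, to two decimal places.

2.39 dB

Convert to linear (a loss of L dB is a gain of −L dB): F_i = 10^(NF_i/10), G_i = 10^(G_i,dB/10)
  Stage 1: F_1 = 10^(2.03/10) = 1.596, G_1 = 10^(18.6/10) = 72.44
  Stage 2: F_2 = 10^(5.69/10) = 3.707, G_2 = 10^(−3.36/10) = 0.4613
  Stage 3: F_3 = 10^(6.44/10) = 4.406, G_3 = 10^(26.7/10) = 467.7
Friis cascade:
  F = 1.596 + (3.707 − 1)/72.44 + (4.406 − 1)/33.42 = 1.735
NF = 10 log₁₀(1.735) = 2.39 dB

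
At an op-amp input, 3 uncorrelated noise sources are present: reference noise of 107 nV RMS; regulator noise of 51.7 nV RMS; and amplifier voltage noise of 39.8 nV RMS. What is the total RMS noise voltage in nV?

Uncorrelated sources add in power (mean-square): V_tot = √(ΣV_i²)
V_tot = √[(1.07×10⁻⁷)² + (5.17×10⁻⁸)² + (3.98×10⁻⁸)²] = 1.25×10⁻⁷ V = 125 nV

125 nV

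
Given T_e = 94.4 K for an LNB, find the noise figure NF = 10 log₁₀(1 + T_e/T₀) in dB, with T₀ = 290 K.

1.22 dB

F = 1 + T_e/T₀ = 1 + 94.4/290 = 1.32552
NF = 10 log₁₀(1.32552) = 1.22 dB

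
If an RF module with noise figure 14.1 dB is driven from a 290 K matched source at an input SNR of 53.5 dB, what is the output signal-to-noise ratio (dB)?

By definition F = SNR_in/SNR_out, so in dB: SNR_out = SNR_in − NF
SNR_out = 53.5 − 14.1 = 39.4 dB

39.4 dB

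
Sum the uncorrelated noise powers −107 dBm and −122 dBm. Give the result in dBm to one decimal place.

Convert to linear, add, convert back:
P₁ = 2.00×10⁻¹⁴ W, P₂ = 6.31×10⁻¹⁶ W
P_tot = 2.06×10⁻¹⁴ W → 10 log₁₀(P_tot / 10⁻³) = −106.9 dBm

−106.9 dBm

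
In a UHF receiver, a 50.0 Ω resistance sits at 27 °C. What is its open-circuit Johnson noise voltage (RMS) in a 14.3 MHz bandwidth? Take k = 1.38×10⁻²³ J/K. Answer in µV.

T = 27 °C + 273.15 = 300.15 K
V_n = √(4kTRB)
4kTRB = 4 × 1.38×10⁻²³ × 300.15 × 5.00×10¹ × 1.43×10⁷ = 1.18×10⁻¹¹ V²
V_n = √(1.18×10⁻¹¹) = 3.44×10⁻⁶ V = 3.44 µV

3.44 µV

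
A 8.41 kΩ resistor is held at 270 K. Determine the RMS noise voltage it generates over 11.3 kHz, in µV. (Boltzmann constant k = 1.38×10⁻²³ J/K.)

V_n = √(4kTRB)
4kTRB = 4 × 1.38×10⁻²³ × 270 × 8.41×10³ × 1.13×10⁴ = 1.42×10⁻¹² V²
V_n = √(1.42×10⁻¹²) = 1.19×10⁻⁶ V = 1.19 µV

1.19 µV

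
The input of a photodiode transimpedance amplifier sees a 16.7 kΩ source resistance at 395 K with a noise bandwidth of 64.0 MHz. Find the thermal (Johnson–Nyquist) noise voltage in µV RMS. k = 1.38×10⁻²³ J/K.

153 µV

V_n = √(4kTRB)
4kTRB = 4 × 1.38×10⁻²³ × 395 × 1.67×10⁴ × 6.40×10⁷ = 2.33×10⁻⁸ V²
V_n = √(2.33×10⁻⁸) = 1.53×10⁻⁴ V = 153 µV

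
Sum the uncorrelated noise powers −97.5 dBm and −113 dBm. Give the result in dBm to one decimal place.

Convert to linear, add, convert back:
P₁ = 1.78×10⁻¹³ W, P₂ = 5.01×10⁻¹⁵ W
P_tot = 1.83×10⁻¹³ W → 10 log₁₀(P_tot / 10⁻³) = −97.4 dBm

−97.4 dBm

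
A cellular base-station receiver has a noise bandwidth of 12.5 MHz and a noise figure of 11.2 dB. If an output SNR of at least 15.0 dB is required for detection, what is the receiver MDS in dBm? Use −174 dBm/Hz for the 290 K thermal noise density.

Sensitivity = −174 + 10 log₁₀(B) + NF + SNR_min
= −174 + 70.97 + 11.2 + 15.0
= −76.83 dBm → −76.8 dBm

−76.8 dBm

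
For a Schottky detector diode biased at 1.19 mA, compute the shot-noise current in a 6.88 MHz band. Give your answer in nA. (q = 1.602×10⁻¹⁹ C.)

I_n = √(2qI·B)
2qI·B = 2 × 1.602×10⁻¹⁹ × 1.19×10⁻³ × 6.88×10⁶ = 2.62×10⁻¹⁵ A²
I_n = √(2.62×10⁻¹⁵) = 5.12×10⁻⁸ A = 51.2 nA

51.2 nA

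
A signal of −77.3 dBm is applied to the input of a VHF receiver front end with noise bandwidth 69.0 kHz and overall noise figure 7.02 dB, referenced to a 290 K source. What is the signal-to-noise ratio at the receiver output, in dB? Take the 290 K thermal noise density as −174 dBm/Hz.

Noise floor: N = −174 + 10 log₁₀(B) + NF
10 log₁₀(6.90×10⁴) = 48.39 dB
N = −174 + 48.39 + 7.02 = −118.59 dBm
SNR = P_sig − N = −77.3 − (−118.59) = 41.29 dB → 41.3 dB

41.3 dB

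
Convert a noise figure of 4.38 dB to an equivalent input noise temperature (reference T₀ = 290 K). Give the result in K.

F = 10^(4.38/10) = 2.74157
T_e = (F − 1)·T₀ = (2.74157 − 1) × 290 = 505 K

505 K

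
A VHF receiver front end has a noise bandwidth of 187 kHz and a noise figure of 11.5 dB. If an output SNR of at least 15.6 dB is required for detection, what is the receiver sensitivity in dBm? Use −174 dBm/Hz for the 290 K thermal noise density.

−94.2 dBm

Sensitivity = −174 + 10 log₁₀(B) + NF + SNR_min
= −174 + 52.72 + 11.5 + 15.6
= −94.18 dBm → −94.2 dBm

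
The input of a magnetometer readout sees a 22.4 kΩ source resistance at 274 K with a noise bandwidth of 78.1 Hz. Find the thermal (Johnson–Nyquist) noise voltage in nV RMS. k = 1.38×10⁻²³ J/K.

163 nV

V_n = √(4kTRB)
4kTRB = 4 × 1.38×10⁻²³ × 274 × 2.24×10⁴ × 7.81×10¹ = 2.65×10⁻¹⁴ V²
V_n = √(2.65×10⁻¹⁴) = 1.63×10⁻⁷ V = 163 nV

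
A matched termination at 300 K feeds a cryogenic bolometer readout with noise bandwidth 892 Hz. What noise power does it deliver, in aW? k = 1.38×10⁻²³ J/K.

P_n = kTB = 1.38×10⁻²³ × 300 × 8.92×10² = 3.69×10⁻¹⁸ W = 3.69 aW

3.69 aW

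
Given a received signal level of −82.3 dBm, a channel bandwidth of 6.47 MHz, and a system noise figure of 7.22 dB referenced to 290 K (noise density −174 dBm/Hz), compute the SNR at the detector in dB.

Noise floor: N = −174 + 10 log₁₀(B) + NF
10 log₁₀(6.47×10⁶) = 68.11 dB
N = −174 + 68.11 + 7.22 = −98.67 dBm
SNR = P_sig − N = −82.3 − (−98.67) = 16.37 dB → 16.4 dB

16.4 dB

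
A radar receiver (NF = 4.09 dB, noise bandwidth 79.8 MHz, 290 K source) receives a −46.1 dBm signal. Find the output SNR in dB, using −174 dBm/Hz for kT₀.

44.8 dB

Noise floor: N = −174 + 10 log₁₀(B) + NF
10 log₁₀(7.98×10⁷) = 79.02 dB
N = −174 + 79.02 + 4.09 = −90.89 dBm
SNR = P_sig − N = −46.1 − (−90.89) = 44.79 dB → 44.8 dB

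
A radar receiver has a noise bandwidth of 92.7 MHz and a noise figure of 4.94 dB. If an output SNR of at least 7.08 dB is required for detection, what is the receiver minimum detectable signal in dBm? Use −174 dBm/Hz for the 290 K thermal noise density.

Sensitivity = −174 + 10 log₁₀(B) + NF + SNR_min
= −174 + 79.67 + 4.94 + 7.08
= −82.31 dBm → −82.3 dBm

−82.3 dBm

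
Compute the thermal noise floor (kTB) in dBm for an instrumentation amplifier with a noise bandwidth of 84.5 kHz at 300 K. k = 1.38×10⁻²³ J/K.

−124.6 dBm

P_n = kTB = 1.38×10⁻²³ × 300 × 8.45×10⁴ = 3.50×10⁻¹⁶ W
In dBm: 10 log₁₀(3.50×10⁻¹⁶ / 10⁻³) = −124.6 dBm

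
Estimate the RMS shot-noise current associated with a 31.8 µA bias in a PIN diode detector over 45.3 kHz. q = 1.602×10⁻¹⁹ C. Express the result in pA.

679 pA

I_n = √(2qI·B)
2qI·B = 2 × 1.602×10⁻¹⁹ × 3.18×10⁻⁵ × 4.53×10⁴ = 4.62×10⁻¹⁹ A²
I_n = √(4.62×10⁻¹⁹) = 6.79×10⁻¹⁰ A = 679 pA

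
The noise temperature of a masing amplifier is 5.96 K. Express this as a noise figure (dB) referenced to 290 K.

0.088 dB

F = 1 + T_e/T₀ = 1 + 5.96/290 = 1.02055
NF = 10 log₁₀(1.02055) = 0.088 dB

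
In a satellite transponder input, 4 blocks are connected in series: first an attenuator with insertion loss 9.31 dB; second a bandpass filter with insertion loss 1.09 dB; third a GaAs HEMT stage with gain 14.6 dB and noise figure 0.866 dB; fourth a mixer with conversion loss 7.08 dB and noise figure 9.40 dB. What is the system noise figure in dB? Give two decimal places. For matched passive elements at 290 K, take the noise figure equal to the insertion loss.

12.13 dB

Convert to linear (a loss of L dB is a gain of −L dB): F_i = 10^(NF_i/10), G_i = 10^(G_i,dB/10)
  Stage 1: F_1 = 10^(9.31/10) = 8.531, G_1 = 10^(−9.31/10) = 0.1172
  Stage 2: F_2 = 10^(1.09/10) = 1.285, G_2 = 10^(−1.09/10) = 0.7780
  Stage 3: F_3 = 10^(0.866/10) = 1.221, G_3 = 10^(14.6/10) = 28.84
  Stage 4: F_4 = 10^(9.40/10) = 8.710, G_4 = 10^(−7.08/10) = 0.1959
Friis cascade:
  F = 8.531 + (1.285 − 1)/0.1172 + (1.221 − 1)/0.09120 + (8.710 − 1)/2.630 = 16.32
NF = 10 log₁₀(16.32) = 12.13 dB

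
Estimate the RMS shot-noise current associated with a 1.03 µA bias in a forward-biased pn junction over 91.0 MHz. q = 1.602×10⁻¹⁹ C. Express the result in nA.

I_n = √(2qI·B)
2qI·B = 2 × 1.602×10⁻¹⁹ × 1.03×10⁻⁶ × 9.10×10⁷ = 3.00×10⁻¹⁷ A²
I_n = √(3.00×10⁻¹⁷) = 5.48×10⁻⁹ A = 5.48 nA

5.48 nA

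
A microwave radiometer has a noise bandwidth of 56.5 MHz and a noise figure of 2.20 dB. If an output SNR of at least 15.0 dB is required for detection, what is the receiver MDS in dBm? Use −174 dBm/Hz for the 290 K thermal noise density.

Sensitivity = −174 + 10 log₁₀(B) + NF + SNR_min
= −174 + 77.52 + 2.20 + 15.0
= −79.28 dBm → −79.3 dBm

−79.3 dBm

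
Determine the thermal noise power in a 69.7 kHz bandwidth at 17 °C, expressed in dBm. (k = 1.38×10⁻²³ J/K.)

−125.5 dBm

T = 17 °C + 273.15 = 290.15 K
P_n = kTB = 1.38×10⁻²³ × 290.15 × 6.97×10⁴ = 2.79×10⁻¹⁶ W
In dBm: 10 log₁₀(2.79×10⁻¹⁶ / 10⁻³) = −125.5 dBm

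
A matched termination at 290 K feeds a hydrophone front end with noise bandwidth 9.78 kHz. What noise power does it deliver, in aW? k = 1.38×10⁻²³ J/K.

39.1 aW

P_n = kTB = 1.38×10⁻²³ × 290 × 9.78×10³ = 3.91×10⁻¹⁷ W = 39.1 aW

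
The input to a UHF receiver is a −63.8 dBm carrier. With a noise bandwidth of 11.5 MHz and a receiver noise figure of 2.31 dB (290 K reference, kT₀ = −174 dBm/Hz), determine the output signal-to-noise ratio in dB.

Noise floor: N = −174 + 10 log₁₀(B) + NF
10 log₁₀(1.15×10⁷) = 70.61 dB
N = −174 + 70.61 + 2.31 = −101.08 dBm
SNR = P_sig − N = −63.8 − (−101.08) = 37.28 dB → 37.3 dB

37.3 dB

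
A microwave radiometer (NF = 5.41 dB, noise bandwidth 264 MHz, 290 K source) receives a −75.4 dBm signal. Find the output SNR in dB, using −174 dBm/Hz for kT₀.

9.0 dB

Noise floor: N = −174 + 10 log₁₀(B) + NF
10 log₁₀(2.64×10⁸) = 84.22 dB
N = −174 + 84.22 + 5.41 = −84.37 dBm
SNR = P_sig − N = −75.4 − (−84.37) = 8.97 dB → 9.0 dB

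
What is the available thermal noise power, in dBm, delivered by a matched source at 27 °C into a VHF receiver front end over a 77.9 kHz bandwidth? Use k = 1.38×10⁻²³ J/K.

T = 27 °C + 273.15 = 300.15 K
P_n = kTB = 1.38×10⁻²³ × 300.15 × 7.79×10⁴ = 3.23×10⁻¹⁶ W
In dBm: 10 log₁₀(3.23×10⁻¹⁶ / 10⁻³) = −124.9 dBm

−124.9 dBm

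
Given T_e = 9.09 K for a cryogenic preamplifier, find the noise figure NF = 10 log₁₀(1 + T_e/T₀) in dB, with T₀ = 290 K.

0.134 dB

F = 1 + T_e/T₀ = 1 + 9.09/290 = 1.03134
NF = 10 log₁₀(1.03134) = 0.134 dB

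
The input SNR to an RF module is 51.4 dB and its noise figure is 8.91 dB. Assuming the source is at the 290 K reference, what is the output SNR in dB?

By definition F = SNR_in/SNR_out, so in dB: SNR_out = SNR_in − NF
SNR_out = 51.4 − 8.91 = 42.49 dB

42.49 dB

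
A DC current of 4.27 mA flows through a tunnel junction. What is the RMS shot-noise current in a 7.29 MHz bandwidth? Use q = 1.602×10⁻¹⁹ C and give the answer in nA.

99.9 nA

I_n = √(2qI·B)
2qI·B = 2 × 1.602×10⁻¹⁹ × 4.27×10⁻³ × 7.29×10⁶ = 9.97×10⁻¹⁵ A²
I_n = √(9.97×10⁻¹⁵) = 9.99×10⁻⁸ A = 99.9 nA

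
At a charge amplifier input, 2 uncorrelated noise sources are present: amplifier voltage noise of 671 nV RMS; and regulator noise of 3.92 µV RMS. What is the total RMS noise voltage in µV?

3.98 µV

Uncorrelated sources add in power (mean-square): V_tot = √(ΣV_i²)
V_tot = √[(6.71×10⁻⁷)² + (3.92×10⁻⁶)²] = 3.98×10⁻⁶ V = 3.98 µV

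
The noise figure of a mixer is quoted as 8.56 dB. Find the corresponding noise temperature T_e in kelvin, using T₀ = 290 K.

1792 K

F = 10^(8.56/10) = 7.17794
T_e = (F − 1)·T₀ = (7.17794 − 1) × 290 = 1792 K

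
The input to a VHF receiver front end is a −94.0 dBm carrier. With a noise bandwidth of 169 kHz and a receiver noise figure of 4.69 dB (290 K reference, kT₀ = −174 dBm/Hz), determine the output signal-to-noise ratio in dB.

Noise floor: N = −174 + 10 log₁₀(B) + NF
10 log₁₀(1.69×10⁵) = 52.28 dB
N = −174 + 52.28 + 4.69 = −117.03 dBm
SNR = P_sig − N = −94.0 − (−117.03) = 23.03 dB → 23.0 dB

23.0 dB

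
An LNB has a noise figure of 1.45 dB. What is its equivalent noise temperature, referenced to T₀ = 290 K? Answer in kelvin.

115 K

F = 10^(1.45/10) = 1.39637
T_e = (F − 1)·T₀ = (1.39637 − 1) × 290 = 115 K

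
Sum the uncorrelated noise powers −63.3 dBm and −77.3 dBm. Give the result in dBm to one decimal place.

−63.1 dBm

Convert to linear, add, convert back:
P₁ = 4.68×10⁻¹⁰ W, P₂ = 1.86×10⁻¹¹ W
P_tot = 4.86×10⁻¹⁰ W → 10 log₁₀(P_tot / 10⁻³) = −63.1 dBm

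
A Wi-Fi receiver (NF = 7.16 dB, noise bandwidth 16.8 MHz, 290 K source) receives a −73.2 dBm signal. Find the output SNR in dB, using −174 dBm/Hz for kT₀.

Noise floor: N = −174 + 10 log₁₀(B) + NF
10 log₁₀(1.68×10⁷) = 72.25 dB
N = −174 + 72.25 + 7.16 = −94.59 dBm
SNR = P_sig − N = −73.2 − (−94.59) = 21.39 dB → 21.4 dB

21.4 dB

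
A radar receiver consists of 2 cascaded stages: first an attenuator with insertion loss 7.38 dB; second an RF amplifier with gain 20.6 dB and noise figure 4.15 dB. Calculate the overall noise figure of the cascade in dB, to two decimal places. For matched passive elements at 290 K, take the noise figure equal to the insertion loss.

Convert to linear (a loss of L dB is a gain of −L dB): F_i = 10^(NF_i/10), G_i = 10^(G_i,dB/10)
  Stage 1: F_1 = 10^(7.38/10) = 5.470, G_1 = 10^(−7.38/10) = 0.1828
  Stage 2: F_2 = 10^(4.15/10) = 2.600, G_2 = 10^(20.6/10) = 114.8
Friis cascade:
  F = 5.470 + (2.600 − 1)/0.1828 = 14.22
NF = 10 log₁₀(14.22) = 11.53 dB

11.53 dB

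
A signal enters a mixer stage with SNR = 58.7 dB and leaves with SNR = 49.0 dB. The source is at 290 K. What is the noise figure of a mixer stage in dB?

NF (dB) = SNR_in(dB) − SNR_out(dB) when the source is at T₀
NF = 58.7 − 49.0 = 9.7 dB

9.7 dB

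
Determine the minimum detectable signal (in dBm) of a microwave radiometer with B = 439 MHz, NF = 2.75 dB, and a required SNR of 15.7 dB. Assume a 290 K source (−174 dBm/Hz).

Sensitivity = −174 + 10 log₁₀(B) + NF + SNR_min
= −174 + 86.42 + 2.75 + 15.7
= −69.13 dBm → −69.1 dBm

−69.1 dBm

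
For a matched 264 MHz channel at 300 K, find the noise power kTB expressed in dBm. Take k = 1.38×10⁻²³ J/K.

P_n = kTB = 1.38×10⁻²³ × 300 × 2.64×10⁸ = 1.09×10⁻¹² W
In dBm: 10 log₁₀(1.09×10⁻¹² / 10⁻³) = −89.6 dBm

−89.6 dBm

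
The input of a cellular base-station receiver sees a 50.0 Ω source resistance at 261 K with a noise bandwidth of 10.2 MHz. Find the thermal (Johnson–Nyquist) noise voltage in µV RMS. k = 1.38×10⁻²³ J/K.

V_n = √(4kTRB)
4kTRB = 4 × 1.38×10⁻²³ × 261 × 5.00×10¹ × 1.02×10⁷ = 7.35×10⁻¹² V²
V_n = √(7.35×10⁻¹²) = 2.71×10⁻⁶ V = 2.71 µV

2.71 µV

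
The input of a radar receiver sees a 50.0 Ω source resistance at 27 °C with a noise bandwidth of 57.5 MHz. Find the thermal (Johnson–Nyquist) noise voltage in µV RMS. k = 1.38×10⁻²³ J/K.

T = 27 °C + 273.15 = 300.15 K
V_n = √(4kTRB)
4kTRB = 4 × 1.38×10⁻²³ × 300.15 × 5.00×10¹ × 5.75×10⁷ = 4.76×10⁻¹¹ V²
V_n = √(4.76×10⁻¹¹) = 6.90×10⁻⁶ V = 6.90 µV

6.90 µV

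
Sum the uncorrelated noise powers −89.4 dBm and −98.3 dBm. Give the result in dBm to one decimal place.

−88.9 dBm

Convert to linear, add, convert back:
P₁ = 1.15×10⁻¹² W, P₂ = 1.48×10⁻¹³ W
P_tot = 1.30×10⁻¹² W → 10 log₁₀(P_tot / 10⁻³) = −88.9 dBm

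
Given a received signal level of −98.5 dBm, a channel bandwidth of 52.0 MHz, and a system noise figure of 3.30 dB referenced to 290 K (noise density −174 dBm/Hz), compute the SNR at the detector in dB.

Noise floor: N = −174 + 10 log₁₀(B) + NF
10 log₁₀(5.20×10⁷) = 77.16 dB
N = −174 + 77.16 + 3.30 = −93.54 dBm
SNR = P_sig − N = −98.5 − (−93.54) = −4.96 dB → −5.0 dB

−5.0 dB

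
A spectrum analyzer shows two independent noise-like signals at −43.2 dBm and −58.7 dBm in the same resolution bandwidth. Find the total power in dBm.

Convert to linear, add, convert back:
P₁ = 4.79×10⁻⁸ W, P₂ = 1.35×10⁻⁹ W
P_tot = 4.92×10⁻⁸ W → 10 log₁₀(P_tot / 10⁻³) = −43.1 dBm

−43.1 dBm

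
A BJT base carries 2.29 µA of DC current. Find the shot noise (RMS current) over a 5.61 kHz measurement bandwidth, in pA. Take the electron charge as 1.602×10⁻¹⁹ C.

I_n = √(2qI·B)
2qI·B = 2 × 1.602×10⁻¹⁹ × 2.29×10⁻⁶ × 5.61×10³ = 4.12×10⁻²¹ A²
I_n = √(4.12×10⁻²¹) = 6.42×10⁻¹¹ A = 64.2 pA

64.2 pA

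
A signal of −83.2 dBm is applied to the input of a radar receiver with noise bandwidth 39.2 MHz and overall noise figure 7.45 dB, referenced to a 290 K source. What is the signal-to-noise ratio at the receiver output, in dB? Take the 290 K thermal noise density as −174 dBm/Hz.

Noise floor: N = −174 + 10 log₁₀(B) + NF
10 log₁₀(3.92×10⁷) = 75.93 dB
N = −174 + 75.93 + 7.45 = −90.62 dBm
SNR = P_sig − N = −83.2 − (−90.62) = 7.42 dB → 7.4 dB

7.4 dB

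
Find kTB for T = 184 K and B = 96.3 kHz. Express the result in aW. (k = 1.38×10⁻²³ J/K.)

P_n = kTB = 1.38×10⁻²³ × 184 × 9.63×10⁴ = 2.45×10⁻¹⁶ W = 245 aW

245 aW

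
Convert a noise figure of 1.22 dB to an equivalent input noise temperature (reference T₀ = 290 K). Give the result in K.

94.1 K

F = 10^(1.22/10) = 1.32434
T_e = (F − 1)·T₀ = (1.32434 − 1) × 290 = 94.1 K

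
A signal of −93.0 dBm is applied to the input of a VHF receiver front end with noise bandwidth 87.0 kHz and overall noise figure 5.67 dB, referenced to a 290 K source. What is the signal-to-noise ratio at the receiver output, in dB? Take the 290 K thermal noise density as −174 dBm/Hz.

Noise floor: N = −174 + 10 log₁₀(B) + NF
10 log₁₀(8.70×10⁴) = 49.4 dB
N = −174 + 49.4 + 5.67 = −118.93 dBm
SNR = P_sig − N = −93.0 − (−118.93) = 25.93 dB → 25.9 dB

25.9 dB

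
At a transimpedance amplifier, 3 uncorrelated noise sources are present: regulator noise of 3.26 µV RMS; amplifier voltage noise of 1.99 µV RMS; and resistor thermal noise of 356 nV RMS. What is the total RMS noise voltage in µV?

Uncorrelated sources add in power (mean-square): V_tot = √(ΣV_i²)
V_tot = √[(3.26×10⁻⁶)² + (1.99×10⁻⁶)² + (3.56×10⁻⁷)²] = 3.84×10⁻⁶ V = 3.84 µV

3.84 µV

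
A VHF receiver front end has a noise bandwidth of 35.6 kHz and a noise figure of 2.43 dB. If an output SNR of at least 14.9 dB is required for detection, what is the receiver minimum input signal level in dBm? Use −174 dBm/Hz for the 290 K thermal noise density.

Sensitivity = −174 + 10 log₁₀(B) + NF + SNR_min
= −174 + 45.51 + 2.43 + 14.9
= −111.16 dBm → −111.2 dBm

−111.2 dBm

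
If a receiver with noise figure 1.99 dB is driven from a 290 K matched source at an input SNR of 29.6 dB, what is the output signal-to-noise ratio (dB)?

27.61 dB

By definition F = SNR_in/SNR_out, so in dB: SNR_out = SNR_in − NF
SNR_out = 29.6 − 1.99 = 27.61 dB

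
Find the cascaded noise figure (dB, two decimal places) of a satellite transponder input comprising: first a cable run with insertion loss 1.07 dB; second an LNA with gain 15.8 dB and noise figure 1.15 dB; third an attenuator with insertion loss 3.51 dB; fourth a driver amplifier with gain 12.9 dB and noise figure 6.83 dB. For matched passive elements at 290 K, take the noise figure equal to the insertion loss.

3.00 dB

Convert to linear (a loss of L dB is a gain of −L dB): F_i = 10^(NF_i/10), G_i = 10^(G_i,dB/10)
  Stage 1: F_1 = 10^(1.07/10) = 1.279, G_1 = 10^(−1.07/10) = 0.7816
  Stage 2: F_2 = 10^(1.15/10) = 1.303, G_2 = 10^(15.8/10) = 38.02
  Stage 3: F_3 = 10^(3.51/10) = 2.244, G_3 = 10^(−3.51/10) = 0.4457
  Stage 4: F_4 = 10^(6.83/10) = 4.819, G_4 = 10^(12.9/10) = 19.50
Friis cascade:
  F = 1.279 + (1.303 − 1)/0.7816 + (2.244 − 1)/29.72 + (4.819 − 1)/13.24 = 1.998
NF = 10 log₁₀(1.998) = 3.00 dB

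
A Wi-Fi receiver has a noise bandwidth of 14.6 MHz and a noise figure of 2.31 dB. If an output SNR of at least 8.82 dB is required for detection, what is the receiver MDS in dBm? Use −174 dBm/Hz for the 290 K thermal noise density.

−91.2 dBm

Sensitivity = −174 + 10 log₁₀(B) + NF + SNR_min
= −174 + 71.64 + 2.31 + 8.82
= −91.23 dBm → −91.2 dBm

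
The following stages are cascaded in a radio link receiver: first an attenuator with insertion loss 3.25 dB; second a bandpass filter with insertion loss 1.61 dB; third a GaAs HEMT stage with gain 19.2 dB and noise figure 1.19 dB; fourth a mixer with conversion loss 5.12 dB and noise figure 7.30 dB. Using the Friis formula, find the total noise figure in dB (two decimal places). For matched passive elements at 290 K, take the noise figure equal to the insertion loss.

6.22 dB

Convert to linear (a loss of L dB is a gain of −L dB): F_i = 10^(NF_i/10), G_i = 10^(G_i,dB/10)
  Stage 1: F_1 = 10^(3.25/10) = 2.113, G_1 = 10^(−3.25/10) = 0.4732
  Stage 2: F_2 = 10^(1.61/10) = 1.449, G_2 = 10^(−1.61/10) = 0.6902
  Stage 3: F_3 = 10^(1.19/10) = 1.315, G_3 = 10^(19.2/10) = 83.18
  Stage 4: F_4 = 10^(7.30/10) = 5.370, G_4 = 10^(−5.12/10) = 0.3076
Friis cascade:
  F = 2.113 + (1.449 − 1)/0.4732 + (1.315 − 1)/0.3266 + (5.370 − 1)/27.16 = 4.188
NF = 10 log₁₀(4.188) = 6.22 dB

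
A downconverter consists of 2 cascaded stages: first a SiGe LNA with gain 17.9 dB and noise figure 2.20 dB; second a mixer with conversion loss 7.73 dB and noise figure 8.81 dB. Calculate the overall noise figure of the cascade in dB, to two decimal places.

2.47 dB

Convert to linear (a loss of L dB is a gain of −L dB): F_i = 10^(NF_i/10), G_i = 10^(G_i,dB/10)
  Stage 1: F_1 = 10^(2.20/10) = 1.660, G_1 = 10^(17.9/10) = 61.66
  Stage 2: F_2 = 10^(8.81/10) = 7.603, G_2 = 10^(−7.73/10) = 0.1687
Friis cascade:
  F = 1.660 + (7.603 − 1)/61.66 = 1.767
NF = 10 log₁₀(1.767) = 2.47 dB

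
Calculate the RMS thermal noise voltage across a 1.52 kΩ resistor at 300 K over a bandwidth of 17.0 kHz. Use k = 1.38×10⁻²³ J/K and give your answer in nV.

654 nV

V_n = √(4kTRB)
4kTRB = 4 × 1.38×10⁻²³ × 300 × 1.52×10³ × 1.70×10⁴ = 4.28×10⁻¹³ V²
V_n = √(4.28×10⁻¹³) = 6.54×10⁻⁷ V = 654 nV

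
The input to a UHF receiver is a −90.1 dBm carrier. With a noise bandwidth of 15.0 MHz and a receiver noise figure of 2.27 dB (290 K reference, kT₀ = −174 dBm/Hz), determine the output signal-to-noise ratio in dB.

Noise floor: N = −174 + 10 log₁₀(B) + NF
10 log₁₀(1.50×10⁷) = 71.76 dB
N = −174 + 71.76 + 2.27 = −99.97 dBm
SNR = P_sig − N = −90.1 − (−99.97) = 9.87 dB → 9.9 dB

9.9 dB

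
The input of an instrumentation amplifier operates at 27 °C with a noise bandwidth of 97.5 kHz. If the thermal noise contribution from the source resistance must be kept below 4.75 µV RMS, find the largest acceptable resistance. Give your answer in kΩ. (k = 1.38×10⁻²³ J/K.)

14.0 kΩ

T = 27 °C + 273.15 = 300.15 K
Johnson–Nyquist: V_n = √(4kTRB) ⇒ R = V_n² / (4kTB)
4kTB = 4 × 1.38×10⁻²³ × 300.15 × 9.75×10⁴ = 1.62×10⁻¹⁵
R = (4.75×10⁻⁶)² / 1.62×10⁻¹⁵ = 1.40×10⁴ Ω = 14.0 kΩ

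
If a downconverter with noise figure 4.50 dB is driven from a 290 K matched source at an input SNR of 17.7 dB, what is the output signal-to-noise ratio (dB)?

By definition F = SNR_in/SNR_out, so in dB: SNR_out = SNR_in − NF
SNR_out = 17.7 − 4.50 = 13.20 dB

13.20 dB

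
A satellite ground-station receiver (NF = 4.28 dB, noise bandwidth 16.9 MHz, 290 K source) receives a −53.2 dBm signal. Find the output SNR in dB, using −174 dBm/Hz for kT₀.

Noise floor: N = −174 + 10 log₁₀(B) + NF
10 log₁₀(1.69×10⁷) = 72.28 dB
N = −174 + 72.28 + 4.28 = −97.44 dBm
SNR = P_sig − N = −53.2 − (−97.44) = 44.24 dB → 44.2 dB

44.2 dB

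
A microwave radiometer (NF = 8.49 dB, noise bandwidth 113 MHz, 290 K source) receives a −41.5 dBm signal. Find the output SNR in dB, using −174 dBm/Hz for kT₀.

43.5 dB

Noise floor: N = −174 + 10 log₁₀(B) + NF
10 log₁₀(1.13×10⁸) = 80.53 dB
N = −174 + 80.53 + 8.49 = −84.98 dBm
SNR = P_sig − N = −41.5 − (−84.98) = 43.48 dB → 43.5 dB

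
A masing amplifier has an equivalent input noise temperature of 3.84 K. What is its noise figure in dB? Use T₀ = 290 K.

0.057 dB

F = 1 + T_e/T₀ = 1 + 3.84/290 = 1.01324
NF = 10 log₁₀(1.01324) = 0.057 dB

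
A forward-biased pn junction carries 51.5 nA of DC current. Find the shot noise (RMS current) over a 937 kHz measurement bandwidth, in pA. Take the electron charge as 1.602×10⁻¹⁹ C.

I_n = √(2qI·B)
2qI·B = 2 × 1.602×10⁻¹⁹ × 5.15×10⁻⁸ × 9.37×10⁵ = 1.55×10⁻²⁰ A²
I_n = √(1.55×10⁻²⁰) = 1.24×10⁻¹⁰ A = 124 pA

124 pA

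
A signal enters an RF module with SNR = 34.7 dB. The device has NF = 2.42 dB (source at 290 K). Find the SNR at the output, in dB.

By definition F = SNR_in/SNR_out, so in dB: SNR_out = SNR_in − NF
SNR_out = 34.7 − 2.42 = 32.28 dB

32.28 dB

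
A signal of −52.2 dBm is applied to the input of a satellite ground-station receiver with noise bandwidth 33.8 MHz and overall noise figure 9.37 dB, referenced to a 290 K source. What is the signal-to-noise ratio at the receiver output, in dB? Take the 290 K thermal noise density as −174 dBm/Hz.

37.1 dB

Noise floor: N = −174 + 10 log₁₀(B) + NF
10 log₁₀(3.38×10⁷) = 75.29 dB
N = −174 + 75.29 + 9.37 = −89.34 dBm
SNR = P_sig − N = −52.2 − (−89.34) = 37.14 dB → 37.1 dB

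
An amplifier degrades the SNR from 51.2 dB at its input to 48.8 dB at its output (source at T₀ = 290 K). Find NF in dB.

2.4 dB

NF (dB) = SNR_in(dB) − SNR_out(dB) when the source is at T₀
NF = 51.2 − 48.8 = 2.4 dB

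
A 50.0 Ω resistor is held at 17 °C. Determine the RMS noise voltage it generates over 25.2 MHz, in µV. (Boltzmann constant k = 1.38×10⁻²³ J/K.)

4.49 µV

T = 17 °C + 273.15 = 290.15 K
V_n = √(4kTRB)
4kTRB = 4 × 1.38×10⁻²³ × 290.15 × 5.00×10¹ × 2.52×10⁷ = 2.02×10⁻¹¹ V²
V_n = √(2.02×10⁻¹¹) = 4.49×10⁻⁶ V = 4.49 µV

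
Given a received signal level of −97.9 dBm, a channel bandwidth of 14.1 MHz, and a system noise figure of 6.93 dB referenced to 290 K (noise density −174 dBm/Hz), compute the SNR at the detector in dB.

−2.3 dB

Noise floor: N = −174 + 10 log₁₀(B) + NF
10 log₁₀(1.41×10⁷) = 71.49 dB
N = −174 + 71.49 + 6.93 = −95.58 dBm
SNR = P_sig − N = −97.9 − (−95.58) = −2.32 dB → −2.3 dB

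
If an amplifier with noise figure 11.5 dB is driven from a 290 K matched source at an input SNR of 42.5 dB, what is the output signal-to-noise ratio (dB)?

31.0 dB

By definition F = SNR_in/SNR_out, so in dB: SNR_out = SNR_in − NF
SNR_out = 42.5 − 11.5 = 31.0 dB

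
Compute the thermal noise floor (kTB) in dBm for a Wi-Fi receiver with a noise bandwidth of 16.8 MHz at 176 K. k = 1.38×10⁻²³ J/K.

P_n = kTB = 1.38×10⁻²³ × 176 × 1.68×10⁷ = 4.08×10⁻¹⁴ W
In dBm: 10 log₁₀(4.08×10⁻¹⁴ / 10⁻³) = −103.9 dBm

−103.9 dBm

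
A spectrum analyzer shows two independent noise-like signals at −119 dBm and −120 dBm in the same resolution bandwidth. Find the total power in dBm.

−116.5 dBm

Convert to linear, add, convert back:
P₁ = 1.26×10⁻¹⁵ W, P₂ = 1.00×10⁻¹⁵ W
P_tot = 2.26×10⁻¹⁵ W → 10 log₁₀(P_tot / 10⁻³) = −116.5 dBm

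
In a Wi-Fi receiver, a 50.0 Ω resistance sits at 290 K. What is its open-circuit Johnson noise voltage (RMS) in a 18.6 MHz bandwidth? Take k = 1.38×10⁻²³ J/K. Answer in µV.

3.86 µV

V_n = √(4kTRB)
4kTRB = 4 × 1.38×10⁻²³ × 290 × 5.00×10¹ × 1.86×10⁷ = 1.49×10⁻¹¹ V²
V_n = √(1.49×10⁻¹¹) = 3.86×10⁻⁶ V = 3.86 µV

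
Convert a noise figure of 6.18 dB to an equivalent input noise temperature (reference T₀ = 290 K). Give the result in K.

913 K

F = 10^(6.18/10) = 4.14954
T_e = (F − 1)·T₀ = (4.14954 − 1) × 290 = 913 K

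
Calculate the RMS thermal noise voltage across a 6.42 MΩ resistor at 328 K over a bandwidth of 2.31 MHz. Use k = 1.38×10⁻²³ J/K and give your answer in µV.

V_n = √(4kTRB)
4kTRB = 4 × 1.38×10⁻²³ × 328 × 6.42×10⁶ × 2.31×10⁶ = 2.69×10⁻⁷ V²
V_n = √(2.69×10⁻⁷) = 5.18×10⁻⁴ V = 518 µV

518 µV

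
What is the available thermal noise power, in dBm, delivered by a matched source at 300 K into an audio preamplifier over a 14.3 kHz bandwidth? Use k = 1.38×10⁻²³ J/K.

P_n = kTB = 1.38×10⁻²³ × 300 × 1.43×10⁴ = 5.92×10⁻¹⁷ W
In dBm: 10 log₁₀(5.92×10⁻¹⁷ / 10⁻³) = −132.3 dBm

−132.3 dBm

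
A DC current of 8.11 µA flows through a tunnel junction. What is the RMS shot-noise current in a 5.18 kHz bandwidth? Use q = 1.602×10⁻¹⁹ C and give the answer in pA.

116 pA

I_n = √(2qI·B)
2qI·B = 2 × 1.602×10⁻¹⁹ × 8.11×10⁻⁶ × 5.18×10³ = 1.35×10⁻²⁰ A²
I_n = √(1.35×10⁻²⁰) = 1.16×10⁻¹⁰ A = 116 pA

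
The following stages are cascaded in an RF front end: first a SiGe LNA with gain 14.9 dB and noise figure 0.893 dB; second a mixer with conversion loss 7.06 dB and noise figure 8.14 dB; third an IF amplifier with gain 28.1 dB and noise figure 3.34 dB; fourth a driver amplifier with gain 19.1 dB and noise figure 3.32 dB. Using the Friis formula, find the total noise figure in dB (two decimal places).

2.03 dB

Convert to linear (a loss of L dB is a gain of −L dB): F_i = 10^(NF_i/10), G_i = 10^(G_i,dB/10)
  Stage 1: F_1 = 10^(0.893/10) = 1.228, G_1 = 10^(14.9/10) = 30.90
  Stage 2: F_2 = 10^(8.14/10) = 6.516, G_2 = 10^(−7.06/10) = 0.1968
  Stage 3: F_3 = 10^(3.34/10) = 2.158, G_3 = 10^(28.1/10) = 645.7
  Stage 4: F_4 = 10^(3.32/10) = 2.148, G_4 = 10^(19.1/10) = 81.28
Friis cascade:
  F = 1.228 + (6.516 − 1)/30.90 + (2.158 − 1)/6.081 + (2.148 − 1)/3926 = 1.597
NF = 10 log₁₀(1.597) = 2.03 dB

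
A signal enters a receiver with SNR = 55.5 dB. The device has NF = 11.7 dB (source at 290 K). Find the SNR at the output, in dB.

43.8 dB

By definition F = SNR_in/SNR_out, so in dB: SNR_out = SNR_in − NF
SNR_out = 55.5 − 11.7 = 43.8 dB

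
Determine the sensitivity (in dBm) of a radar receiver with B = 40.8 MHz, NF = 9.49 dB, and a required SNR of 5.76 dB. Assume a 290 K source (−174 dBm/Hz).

−82.6 dBm

Sensitivity = −174 + 10 log₁₀(B) + NF + SNR_min
= −174 + 76.11 + 9.49 + 5.76
= −82.64 dBm → −82.6 dBm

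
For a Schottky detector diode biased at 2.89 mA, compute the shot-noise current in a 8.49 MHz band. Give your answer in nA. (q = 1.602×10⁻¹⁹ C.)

88.7 nA

I_n = √(2qI·B)
2qI·B = 2 × 1.602×10⁻¹⁹ × 2.89×10⁻³ × 8.49×10⁶ = 7.86×10⁻¹⁵ A²
I_n = √(7.86×10⁻¹⁵) = 8.87×10⁻⁸ A = 88.7 nA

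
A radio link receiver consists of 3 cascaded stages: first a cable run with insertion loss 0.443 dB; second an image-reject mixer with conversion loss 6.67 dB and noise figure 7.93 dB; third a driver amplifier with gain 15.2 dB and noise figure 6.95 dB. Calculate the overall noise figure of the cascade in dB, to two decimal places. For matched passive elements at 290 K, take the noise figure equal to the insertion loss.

Convert to linear (a loss of L dB is a gain of −L dB): F_i = 10^(NF_i/10), G_i = 10^(G_i,dB/10)
  Stage 1: F_1 = 10^(0.443/10) = 1.107, G_1 = 10^(−0.443/10) = 0.9030
  Stage 2: F_2 = 10^(7.93/10) = 6.209, G_2 = 10^(−6.67/10) = 0.2153
  Stage 3: F_3 = 10^(6.95/10) = 4.955, G_3 = 10^(15.2/10) = 33.11
Friis cascade:
  F = 1.107 + (6.209 − 1)/0.9030 + (4.955 − 1)/0.1944 = 27.22
NF = 10 log₁₀(27.22) = 14.35 dB

14.35 dB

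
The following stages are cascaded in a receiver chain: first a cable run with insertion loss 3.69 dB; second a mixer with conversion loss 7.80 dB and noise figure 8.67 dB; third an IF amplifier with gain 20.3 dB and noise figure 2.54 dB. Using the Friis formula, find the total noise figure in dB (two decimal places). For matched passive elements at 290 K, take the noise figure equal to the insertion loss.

Convert to linear (a loss of L dB is a gain of −L dB): F_i = 10^(NF_i/10), G_i = 10^(G_i,dB/10)
  Stage 1: F_1 = 10^(3.69/10) = 2.339, G_1 = 10^(−3.69/10) = 0.4276
  Stage 2: F_2 = 10^(8.67/10) = 7.362, G_2 = 10^(−7.80/10) = 0.1660
  Stage 3: F_3 = 10^(2.54/10) = 1.795, G_3 = 10^(20.3/10) = 107.2
Friis cascade:
  F = 2.339 + (7.362 − 1)/0.4276 + (1.795 − 1)/0.07096 = 28.42
NF = 10 log₁₀(28.42) = 14.54 dB

14.54 dB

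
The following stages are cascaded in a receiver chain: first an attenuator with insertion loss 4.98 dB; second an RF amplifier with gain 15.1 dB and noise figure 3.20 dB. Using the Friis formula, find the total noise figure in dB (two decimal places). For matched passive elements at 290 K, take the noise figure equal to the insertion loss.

8.18 dB

Convert to linear (a loss of L dB is a gain of −L dB): F_i = 10^(NF_i/10), G_i = 10^(G_i,dB/10)
  Stage 1: F_1 = 10^(4.98/10) = 3.148, G_1 = 10^(−4.98/10) = 0.3177
  Stage 2: F_2 = 10^(3.20/10) = 2.089, G_2 = 10^(15.1/10) = 32.36
Friis cascade:
  F = 3.148 + (2.089 − 1)/0.3177 = 6.577
NF = 10 log₁₀(6.577) = 8.18 dB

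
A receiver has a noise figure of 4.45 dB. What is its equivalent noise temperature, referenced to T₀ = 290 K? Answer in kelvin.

F = 10^(4.45/10) = 2.78612
T_e = (F − 1)·T₀ = (2.78612 − 1) × 290 = 518 K

518 K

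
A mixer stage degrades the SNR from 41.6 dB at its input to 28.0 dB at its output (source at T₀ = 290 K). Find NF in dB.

13.6 dB

NF (dB) = SNR_in(dB) − SNR_out(dB) when the source is at T₀
NF = 41.6 − 28.0 = 13.6 dB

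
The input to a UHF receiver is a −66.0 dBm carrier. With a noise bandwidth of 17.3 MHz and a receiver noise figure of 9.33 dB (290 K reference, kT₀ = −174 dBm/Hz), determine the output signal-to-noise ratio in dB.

26.3 dB

Noise floor: N = −174 + 10 log₁₀(B) + NF
10 log₁₀(1.73×10⁷) = 72.38 dB
N = −174 + 72.38 + 9.33 = −92.29 dBm
SNR = P_sig − N = −66.0 − (−92.29) = 26.29 dB → 26.3 dB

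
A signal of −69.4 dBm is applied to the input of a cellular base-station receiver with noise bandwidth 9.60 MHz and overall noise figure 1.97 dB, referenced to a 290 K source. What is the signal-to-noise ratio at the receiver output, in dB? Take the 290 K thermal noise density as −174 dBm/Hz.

Noise floor: N = −174 + 10 log₁₀(B) + NF
10 log₁₀(9.60×10⁶) = 69.82 dB
N = −174 + 69.82 + 1.97 = −102.21 dBm
SNR = P_sig − N = −69.4 − (−102.21) = 32.81 dB → 32.8 dB

32.8 dB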